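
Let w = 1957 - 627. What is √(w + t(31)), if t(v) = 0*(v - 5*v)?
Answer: √1330 ≈ 36.469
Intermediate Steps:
t(v) = 0 (t(v) = 0*(-4*v) = 0)
w = 1330
√(w + t(31)) = √(1330 + 0) = √1330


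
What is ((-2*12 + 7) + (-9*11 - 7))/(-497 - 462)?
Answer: 123/959 ≈ 0.12826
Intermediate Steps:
((-2*12 + 7) + (-9*11 - 7))/(-497 - 462) = ((-24 + 7) + (-99 - 7))/(-959) = (-17 - 106)*(-1/959) = -123*(-1/959) = 123/959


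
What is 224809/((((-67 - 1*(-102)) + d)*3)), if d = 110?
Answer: 224809/435 ≈ 516.80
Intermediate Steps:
224809/((((-67 - 1*(-102)) + d)*3)) = 224809/((((-67 - 1*(-102)) + 110)*3)) = 224809/((((-67 + 102) + 110)*3)) = 224809/(((35 + 110)*3)) = 224809/((145*3)) = 224809/435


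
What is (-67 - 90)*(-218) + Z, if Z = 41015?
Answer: 75241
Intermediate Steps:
(-67 - 90)*(-218) + Z = (-67 - 90)*(-218) + 41015 = -157*(-218) + 41015 = 34226 + 41015 = 75241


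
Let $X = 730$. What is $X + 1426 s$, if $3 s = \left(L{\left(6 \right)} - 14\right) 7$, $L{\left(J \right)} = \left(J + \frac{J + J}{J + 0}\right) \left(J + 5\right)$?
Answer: $\frac{740858}{3} \approx 2.4695 \cdot 10^{5}$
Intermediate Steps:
$L{\left(J \right)} = \left(2 + J\right) \left(5 + J\right)$ ($L{\left(J \right)} = \left(J + \frac{2 J}{J}\right) \left(5 + J\right) = \left(J + 2\right) \left(5 + J\right) = \left(2 + J\right) \left(5 + J\right)$)
$s = \frac{518}{3}$ ($s = \frac{\left(\left(10 + 6^{2} + 7 \cdot 6\right) - 14\right) 7}{3} = \frac{\left(\left(10 + 36 + 42\right) - 14\right) 7}{3} = \frac{\left(88 - 14\right) 7}{3} = \frac{74 \cdot 7}{3} = \frac{1}{3} \cdot 518 = \frac{518}{3} \approx 172.67$)
$X + 1426 s = 730 + 1426 \cdot \frac{518}{3} = 730 + \frac{738668}{3} = \frac{740858}{3}$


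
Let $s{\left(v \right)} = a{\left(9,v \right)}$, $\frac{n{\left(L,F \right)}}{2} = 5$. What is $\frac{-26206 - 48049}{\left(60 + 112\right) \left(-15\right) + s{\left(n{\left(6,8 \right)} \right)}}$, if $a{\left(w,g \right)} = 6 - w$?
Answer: $\frac{74255}{2583} \approx 28.748$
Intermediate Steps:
$n{\left(L,F \right)} = 10$ ($n{\left(L,F \right)} = 2 \cdot 5 = 10$)
$s{\left(v \right)} = -3$ ($s{\left(v \right)} = 6 - 9 = -3$)
$\frac{-26206 - 48049}{\left(60 + 112\right) \left(-15\right) + s{\left(n{\left(6,8 \right)} \right)}} = \frac{-26206 - 48049}{\left(60 + 112\right) \left(-15\right) - 3} = - \frac{74255}{172 \left(-15\right) - 3} = - \frac{74255}{-2580 - 3} = - \frac{74255}{-2583} = \left(-74255\right) \left(- \frac{1}{2583}\right) = \frac{74255}{2583}$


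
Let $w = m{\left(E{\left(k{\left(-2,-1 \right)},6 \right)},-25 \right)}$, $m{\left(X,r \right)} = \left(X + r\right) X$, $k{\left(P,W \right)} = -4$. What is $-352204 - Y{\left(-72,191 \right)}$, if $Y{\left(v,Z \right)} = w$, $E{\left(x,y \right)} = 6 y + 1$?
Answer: $-352648$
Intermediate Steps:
$E{\left(x,y \right)} = 1 + 6 y$
$m{\left(X,r \right)} = X \left(X + r\right)$
$w = 444$ ($w = \left(1 + 6 \cdot 6\right) \left(\left(1 + 6 \cdot 6\right) - 25\right) = \left(1 + 36\right) \left(\left(1 + 36\right) - 25\right) = 37 \left(37 - 25\right) = 37 \cdot 12 = 444$)
$Y{\left(v,Z \right)} = 444$
$-352204 - Y{\left(-72,191 \right)} = -352204 - 444 = -352648$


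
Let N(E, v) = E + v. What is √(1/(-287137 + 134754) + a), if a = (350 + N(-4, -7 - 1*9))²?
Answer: √2528721019079717/152383 ≈ 330.00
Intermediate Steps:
a = 108900 (a = (350 + (-4 + (-7 - 1*9)))² = (350 + (-4 + (-7 - 9)))² = (350 + (-4 - 16))² = (350 - 20)² = 330² = 108900)
√(1/(-287137 + 134754) + a) = √(1/(-287137 + 134754) + 108900) = √(1/(-152383) + 108900) = √(-1/152383 + 108900) = √(16594508699/152383) = √2528721019079717/152383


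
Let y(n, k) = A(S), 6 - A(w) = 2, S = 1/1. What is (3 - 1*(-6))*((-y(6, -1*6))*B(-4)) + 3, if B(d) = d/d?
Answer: -33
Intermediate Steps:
S = 1 (S = 1*1 = 1)
A(w) = 4 (A(w) = 6 - 1*2 = 6 - 2 = 4)
y(n, k) = 4
B(d) = 1
(3 - 1*(-6))*((-y(6, -1*6))*B(-4)) + 3 = (3 - 1*(-6))*(-1*4*1) + 3 = (3 + 6)*(-4*1) + 3 = 9*(-4) + 3 = -36 + 3 = -33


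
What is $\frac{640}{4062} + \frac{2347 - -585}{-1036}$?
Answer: $- \frac{1405843}{526029} \approx -2.6726$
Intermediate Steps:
$\frac{640}{4062} + \frac{2347 - -585}{-1036} = 640 \cdot \frac{1}{4062} + \left(2347 + 585\right) \left(- \frac{1}{1036}\right) = \frac{320}{2031} + 2932 \left(- \frac{1}{1036}\right) = \frac{320}{2031} - \frac{733}{259} = - \frac{1405843}{526029}$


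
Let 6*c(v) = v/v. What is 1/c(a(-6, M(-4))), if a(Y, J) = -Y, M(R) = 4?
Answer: 6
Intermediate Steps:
c(v) = ⅙ (c(v) = (v/v)/6 = (⅙)*1 = ⅙)
1/c(a(-6, M(-4))) = 1/(⅙) = 6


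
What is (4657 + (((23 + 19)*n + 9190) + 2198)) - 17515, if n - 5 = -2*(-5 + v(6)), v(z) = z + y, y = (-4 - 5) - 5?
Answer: -168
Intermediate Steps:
y = -14 (y = -9 - 5 = -14)
v(z) = -14 + z (v(z) = z - 14 = -14 + z)
n = 31 (n = 5 - 2*(-5 + (-14 + 6)) = 5 - 2*(-5 - 8) = 5 - 2*(-13) = 5 + 26 = 31)
(4657 + (((23 + 19)*n + 9190) + 2198)) - 17515 = (4657 + (((23 + 19)*31 + 9190) + 2198)) - 17515 = (4657 + ((42*31 + 9190) + 2198)) - 17515 = (4657 + ((1302 + 9190) + 2198)) - 17515 = (4657 + (10492 + 2198)) - 17515 = (4657 + 12690) - 17515 = 17347 - 17515 = -168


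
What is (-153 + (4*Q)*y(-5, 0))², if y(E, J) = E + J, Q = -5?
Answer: 2809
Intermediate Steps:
(-153 + (4*Q)*y(-5, 0))² = (-153 + (4*(-5))*(-5 + 0))² = (-153 - 20*(-5))² = (-153 + 100)² = (-53)² = 2809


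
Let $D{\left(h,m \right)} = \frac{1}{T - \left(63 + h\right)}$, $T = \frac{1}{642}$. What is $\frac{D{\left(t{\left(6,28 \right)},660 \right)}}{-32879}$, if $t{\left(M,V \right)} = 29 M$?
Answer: $\frac{642}{5002638487} \approx 1.2833 \cdot 10^{-7}$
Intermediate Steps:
$T = \frac{1}{642} \approx 0.0015576$
$D{\left(h,m \right)} = \frac{1}{- \frac{40445}{642} - h}$ ($D{\left(h,m \right)} = \frac{1}{\frac{1}{642} - \left(63 + h\right)} = \frac{1}{- \frac{40445}{642} - h}$)
$\frac{D{\left(t{\left(6,28 \right)},660 \right)}}{-32879} = \frac{\left(-642\right) \frac{1}{40445 + 642 \cdot 29 \cdot 6}}{-32879} = - \frac{642}{40445 + 642 \cdot 174} \left(- \frac{1}{32879}\right) = - \frac{642}{40445 + 111708} \left(- \frac{1}{32879}\right) = - \frac{642}{152153} \left(- \frac{1}{32879}\right) = \left(-642\right) \frac{1}{152153} \left(- \frac{1}{32879}\right) = \left(- \frac{642}{152153}\right) \left(- \frac{1}{32879}\right) = \frac{642}{5002638487}$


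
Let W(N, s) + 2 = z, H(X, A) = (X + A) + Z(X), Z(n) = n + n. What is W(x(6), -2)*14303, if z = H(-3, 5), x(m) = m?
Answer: -85818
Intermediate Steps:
Z(n) = 2*n
H(X, A) = A + 3*X (H(X, A) = (X + A) + 2*X = (A + X) + 2*X = A + 3*X)
z = -4 (z = 5 + 3*(-3) = 5 - 9 = -4)
W(N, s) = -6 (W(N, s) = -2 - 4 = -6)
W(x(6), -2)*14303 = -6*14303 = -85818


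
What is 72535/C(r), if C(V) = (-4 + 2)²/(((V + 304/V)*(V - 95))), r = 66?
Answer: -2450594975/66 ≈ -3.7130e+7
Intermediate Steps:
C(V) = 4/((-95 + V)*(V + 304/V)) (C(V) = (-2)²/(((V + 304/V)*(-95 + V))) = 4/(((-95 + V)*(V + 304/V))) = 4*(1/((-95 + V)*(V + 304/V))) = 4/((-95 + V)*(V + 304/V)))
72535/C(r) = 72535/((4*66/(-28880 + 66³ - 95*66² + 304*66))) = 72535/((4*66/(-28880 + 287496 - 95*4356 + 20064))) = 72535/((4*66/(-28880 + 287496 - 413820 + 20064))) = 72535/((4*66/(-135140))) = 72535/((4*66*(-1/135140))) = 72535/(-66/33785) = 72535*(-33785/66) = -2450594975/66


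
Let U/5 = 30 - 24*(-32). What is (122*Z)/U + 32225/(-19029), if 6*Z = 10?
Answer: -12470852/7592571 ≈ -1.6425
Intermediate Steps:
Z = 5/3 (Z = (1/6)*10 = 5/3 ≈ 1.6667)
U = 3990 (U = 5*(30 - 24*(-32)) = 5*(30 + 768) = 5*798 = 3990)
(122*Z)/U + 32225/(-19029) = (122*(5/3))/3990 + 32225/(-19029) = (610/3)*(1/3990) + 32225*(-1/19029) = 61/1197 - 32225/19029 = -12470852/7592571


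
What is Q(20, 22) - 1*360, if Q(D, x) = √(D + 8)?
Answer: -360 + 2*√7 ≈ -354.71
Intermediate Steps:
Q(D, x) = √(8 + D)
Q(20, 22) - 1*360 = √(8 + 20) - 1*360 = √28 - 360 = 2*√7 - 360 = -360 + 2*√7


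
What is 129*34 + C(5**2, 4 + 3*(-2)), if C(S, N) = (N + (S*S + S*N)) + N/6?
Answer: 14876/3 ≈ 4958.7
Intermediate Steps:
C(S, N) = S**2 + 7*N/6 + N*S (C(S, N) = (N + (S**2 + N*S)) + N*(1/6) = (N + S**2 + N*S) + N/6 = S**2 + 7*N/6 + N*S)
129*34 + C(5**2, 4 + 3*(-2)) = 129*34 + ((5**2)**2 + 7*(4 + 3*(-2))/6 + (4 + 3*(-2))*5**2) = 4386 + (25**2 + 7*(4 - 6)/6 + (4 - 6)*25) = 4386 + (625 + (7/6)*(-2) - 2*25) = 4386 + (625 - 7/3 - 50) = 4386 + 1718/3 = 14876/3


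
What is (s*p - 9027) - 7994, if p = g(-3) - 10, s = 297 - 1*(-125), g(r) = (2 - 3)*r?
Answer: -19975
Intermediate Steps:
g(r) = -r
s = 422 (s = 297 + 125 = 422)
p = -7 (p = -1*(-3) - 10 = 3 - 10 = -7)
(s*p - 9027) - 7994 = (422*(-7) - 9027) - 7994 = (-2954 - 9027) - 7994 = -11981 - 7994 = -19975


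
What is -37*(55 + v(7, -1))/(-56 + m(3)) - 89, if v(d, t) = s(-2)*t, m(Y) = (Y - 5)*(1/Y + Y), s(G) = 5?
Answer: -5591/94 ≈ -59.479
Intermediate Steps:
m(Y) = (-5 + Y)*(Y + 1/Y) (m(Y) = (-5 + Y)*(1/Y + Y) = (-5 + Y)*(Y + 1/Y))
v(d, t) = 5*t
-37*(55 + v(7, -1))/(-56 + m(3)) - 89 = -37*(55 + 5*(-1))/(-56 + (1 + 3² - 5*3 - 5/3)) - 89 = -37*(55 - 5)/(-56 + (1 + 9 - 15 - 5*⅓)) - 89 = -1850/(-56 + (1 + 9 - 15 - 5/3)) - 89 = -1850/(-56 - 20/3) - 89 = -1850/(-188/3) - 89 = -1850*(-3)/188 - 89 = -37*(-75/94) - 89 = 2775/94 - 89 = -5591/94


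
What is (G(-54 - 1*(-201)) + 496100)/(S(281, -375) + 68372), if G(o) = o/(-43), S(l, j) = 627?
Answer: 21332153/2966957 ≈ 7.1899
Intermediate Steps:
G(o) = -o/43 (G(o) = o*(-1/43) = -o/43)
(G(-54 - 1*(-201)) + 496100)/(S(281, -375) + 68372) = (-(-54 - 1*(-201))/43 + 496100)/(627 + 68372) = (-(-54 + 201)/43 + 496100)/68999 = (-1/43*147 + 496100)*(1/68999) = (-147/43 + 496100)*(1/68999) = (21332153/43)*(1/68999) = 21332153/2966957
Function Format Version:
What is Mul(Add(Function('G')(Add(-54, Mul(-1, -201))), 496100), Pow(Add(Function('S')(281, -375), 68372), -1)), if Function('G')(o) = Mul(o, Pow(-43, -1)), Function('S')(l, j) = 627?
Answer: Rational(21332153, 2966957) ≈ 7.1899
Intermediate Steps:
Function('G')(o) = Mul(Rational(-1, 43), o) (Function('G')(o) = Mul(o, Rational(-1, 43)) = Mul(Rational(-1, 43), o))
Mul(Add(Function('G')(Add(-54, Mul(-1, -201))), 496100), Pow(Add(Function('S')(281, -375), 68372), -1)) = Mul(Add(Mul(Rational(-1, 43), Add(-54, Mul(-1, -201))), 496100), Pow(Add(627, 68372), -1)) = Mul(Add(Mul(Rational(-1, 43), Add(-54, 201)), 496100), Pow(68999, -1)) = Mul(Add(Mul(Rational(-1, 43), 147), 496100), Rational(1, 68999)) = Mul(Add(Rational(-147, 43), 496100), Rational(1, 68999)) = Mul(Rational(21332153, 43), Rational(1, 68999)) = Rational(21332153, 2966957)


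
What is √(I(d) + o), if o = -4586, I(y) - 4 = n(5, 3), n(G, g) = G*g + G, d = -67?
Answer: I*√4562 ≈ 67.543*I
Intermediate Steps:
n(G, g) = G + G*g
I(y) = 24 (I(y) = 4 + 5*(1 + 3) = 4 + 5*4 = 4 + 20 = 24)
√(I(d) + o) = √(24 - 4586) = √(-4562) = I*√4562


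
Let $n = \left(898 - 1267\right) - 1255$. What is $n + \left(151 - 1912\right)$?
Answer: $-3385$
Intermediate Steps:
$n = -1624$ ($n = -369 - 1255 = -1624$)
$n + \left(151 - 1912\right) = -1624 + \left(151 - 1912\right) = -1624 - 1761 = -3385$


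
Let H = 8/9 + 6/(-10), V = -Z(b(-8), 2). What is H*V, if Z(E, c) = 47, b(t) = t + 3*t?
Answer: -611/45 ≈ -13.578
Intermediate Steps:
b(t) = 4*t
V = -47 (V = -1*47 = -47)
H = 13/45 (H = 8*(⅑) + 6*(-⅒) = 8/9 - ⅗ = 13/45 ≈ 0.28889)
H*V = (13/45)*(-47) = -611/45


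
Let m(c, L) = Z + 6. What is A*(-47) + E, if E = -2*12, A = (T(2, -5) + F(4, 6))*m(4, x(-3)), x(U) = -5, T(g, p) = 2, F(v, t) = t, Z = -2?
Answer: -1528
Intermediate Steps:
m(c, L) = 4 (m(c, L) = -2 + 6 = 4)
A = 32 (A = (2 + 6)*4 = 8*4 = 32)
E = -24
A*(-47) + E = 32*(-47) - 24 = -1504 - 24 = -1528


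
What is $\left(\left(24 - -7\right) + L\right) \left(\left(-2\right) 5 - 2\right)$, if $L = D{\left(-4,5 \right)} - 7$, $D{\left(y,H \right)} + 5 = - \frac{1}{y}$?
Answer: $-231$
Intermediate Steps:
$D{\left(y,H \right)} = -5 - \frac{1}{y}$
$L = - \frac{47}{4}$ ($L = \left(-5 - \frac{1}{-4}\right) - 7 = \left(-5 - - \frac{1}{4}\right) - 7 = \left(-5 + \frac{1}{4}\right) - 7 = - \frac{19}{4} - 7 = - \frac{47}{4} \approx -11.75$)
$\left(\left(24 - -7\right) + L\right) \left(\left(-2\right) 5 - 2\right) = \left(\left(24 - -7\right) - \frac{47}{4}\right) \left(\left(-2\right) 5 - 2\right) = \left(\left(24 + 7\right) - \frac{47}{4}\right) \left(-10 - 2\right) = \left(31 - \frac{47}{4}\right) \left(-12\right) = \frac{77}{4} \left(-12\right) = -231$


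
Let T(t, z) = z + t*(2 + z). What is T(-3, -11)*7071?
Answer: 113136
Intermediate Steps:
T(-3, -11)*7071 = (-11 + 2*(-3) - 3*(-11))*7071 = (-11 - 6 + 33)*7071 = 16*7071 = 113136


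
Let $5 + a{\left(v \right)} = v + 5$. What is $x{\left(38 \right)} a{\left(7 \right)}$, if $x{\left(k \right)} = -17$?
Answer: $-119$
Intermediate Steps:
$a{\left(v \right)} = v$ ($a{\left(v \right)} = -5 + \left(v + 5\right) = -5 + \left(5 + v\right) = v$)
$x{\left(38 \right)} a{\left(7 \right)} = \left(-17\right) 7 = -119$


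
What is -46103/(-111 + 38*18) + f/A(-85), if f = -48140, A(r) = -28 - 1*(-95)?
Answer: -30673121/38391 ≈ -798.97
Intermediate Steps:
A(r) = 67 (A(r) = -28 + 95 = 67)
-46103/(-111 + 38*18) + f/A(-85) = -46103/(-111 + 38*18) - 48140/67 = -46103/(-111 + 684) - 48140*1/67 = -46103/573 - 48140/67 = -30673121/38391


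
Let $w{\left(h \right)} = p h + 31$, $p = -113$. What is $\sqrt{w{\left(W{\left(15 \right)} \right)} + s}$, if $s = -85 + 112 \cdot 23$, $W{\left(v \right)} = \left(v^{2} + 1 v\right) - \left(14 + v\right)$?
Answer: $3 i \sqrt{2369} \approx 146.02 i$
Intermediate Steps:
$W{\left(v \right)} = -14 + v^{2}$ ($W{\left(v \right)} = \left(v^{2} + v\right) - \left(14 + v\right) = \left(v + v^{2}\right) - \left(14 + v\right) = -14 + v^{2}$)
$w{\left(h \right)} = 31 - 113 h$ ($w{\left(h \right)} = - 113 h + 31 = 31 - 113 h$)
$s = 2491$ ($s = -85 + 2576 = 2491$)
$\sqrt{w{\left(W{\left(15 \right)} \right)} + s} = \sqrt{\left(31 - 113 \left(-14 + 15^{2}\right)\right) + 2491} = \sqrt{\left(31 - 113 \left(-14 + 225\right)\right) + 2491} = \sqrt{\left(31 - 23843\right) + 2491} = \sqrt{-23812 + 2491} = \sqrt{-21321} = 3 i \sqrt{2369}$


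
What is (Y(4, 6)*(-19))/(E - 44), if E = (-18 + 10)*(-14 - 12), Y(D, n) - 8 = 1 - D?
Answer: -95/164 ≈ -0.57927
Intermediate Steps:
Y(D, n) = 9 - D (Y(D, n) = 8 + (1 - D) = 9 - D)
E = 208 (E = -8*(-26) = 208)
(Y(4, 6)*(-19))/(E - 44) = ((9 - 1*4)*(-19))/(208 - 44) = ((9 - 4)*(-19))/164 = (5*(-19))*(1/164) = -95*1/164 = -95/164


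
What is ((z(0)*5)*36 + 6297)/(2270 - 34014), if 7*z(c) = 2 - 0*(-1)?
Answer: -44439/222208 ≈ -0.19999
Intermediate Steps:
z(c) = 2/7 (z(c) = (2 - 0*(-1))/7 = (2 - 1*0)/7 = (2 + 0)/7 = (⅐)*2 = 2/7)
((z(0)*5)*36 + 6297)/(2270 - 34014) = (((2/7)*5)*36 + 6297)/(2270 - 34014) = ((10/7)*36 + 6297)/(-31744) = (360/7 + 6297)*(-1/31744) = (44439/7)*(-1/31744) = -44439/222208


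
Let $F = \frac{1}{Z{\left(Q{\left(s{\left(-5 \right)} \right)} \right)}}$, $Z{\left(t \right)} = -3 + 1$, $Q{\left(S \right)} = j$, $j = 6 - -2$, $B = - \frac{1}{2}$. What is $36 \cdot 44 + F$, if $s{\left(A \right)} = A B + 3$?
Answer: $\frac{3167}{2} \approx 1583.5$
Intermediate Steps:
$B = - \frac{1}{2}$ ($B = \left(-1\right) \frac{1}{2} = - \frac{1}{2} \approx -0.5$)
$s{\left(A \right)} = 3 - \frac{A}{2}$ ($s{\left(A \right)} = A \left(- \frac{1}{2}\right) + 3 = - \frac{A}{2} + 3 = 3 - \frac{A}{2}$)
$j = 8$ ($j = 6 + 2 = 8$)
$Q{\left(S \right)} = 8$
$Z{\left(t \right)} = -2$
$F = - \frac{1}{2}$ ($F = \frac{1}{-2} = - \frac{1}{2} \approx -0.5$)
$36 \cdot 44 + F = 36 \cdot 44 - \frac{1}{2} = 1584 - \frac{1}{2} = \frac{3167}{2}$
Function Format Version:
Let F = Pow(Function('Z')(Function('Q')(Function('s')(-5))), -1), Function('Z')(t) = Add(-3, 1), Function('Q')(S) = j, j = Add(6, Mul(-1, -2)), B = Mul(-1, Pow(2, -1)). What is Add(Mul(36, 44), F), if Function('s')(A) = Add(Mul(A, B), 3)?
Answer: Rational(3167, 2) ≈ 1583.5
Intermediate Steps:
B = Rational(-1, 2) (B = Mul(-1, Rational(1, 2)) = Rational(-1, 2) ≈ -0.50000)
Function('s')(A) = Add(3, Mul(Rational(-1, 2), A)) (Function('s')(A) = Add(Mul(A, Rational(-1, 2)), 3) = Add(Mul(Rational(-1, 2), A), 3) = Add(3, Mul(Rational(-1, 2), A)))
j = 8 (j = Add(6, 2) = 8)
Function('Q')(S) = 8
Function('Z')(t) = -2
F = Rational(-1, 2) (F = Pow(-2, -1) = Rational(-1, 2) ≈ -0.50000)
Add(Mul(36, 44), F) = Add(Mul(36, 44), Rational(-1, 2)) = Add(1584, Rational(-1, 2)) = Rational(3167, 2)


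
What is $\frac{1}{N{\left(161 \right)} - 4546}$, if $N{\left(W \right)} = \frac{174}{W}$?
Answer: $- \frac{161}{731732} \approx -0.00022003$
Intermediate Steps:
$\frac{1}{N{\left(161 \right)} - 4546} = \frac{1}{\frac{174}{161} - 4546} = \frac{1}{- \frac{731732}{161}} = - \frac{161}{731732}$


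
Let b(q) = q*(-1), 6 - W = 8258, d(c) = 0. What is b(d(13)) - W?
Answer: 8252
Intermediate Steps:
W = -8252 (W = 6 - 1*8258 = 6 - 8258 = -8252)
b(q) = -q
b(d(13)) - W = -1*0 - 1*(-8252) = 0 + 8252 = 8252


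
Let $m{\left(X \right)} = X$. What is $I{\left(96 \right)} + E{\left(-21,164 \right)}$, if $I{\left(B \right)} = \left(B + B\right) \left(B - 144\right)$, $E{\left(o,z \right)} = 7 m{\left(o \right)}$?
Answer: $-9363$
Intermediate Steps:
$E{\left(o,z \right)} = 7 o$
$I{\left(B \right)} = 2 B \left(-144 + B\right)$
$I{\left(96 \right)} + E{\left(-21,164 \right)} = 2 \cdot 96 \left(-144 + 96\right) + 7 \left(-21\right) = 2 \cdot 96 \left(-48\right) - 147 = -9216 - 147 = -9363$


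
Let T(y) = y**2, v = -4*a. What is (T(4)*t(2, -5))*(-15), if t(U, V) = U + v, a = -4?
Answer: -4320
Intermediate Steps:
v = 16 (v = -4*(-4) = 16)
t(U, V) = 16 + U (t(U, V) = U + 16 = 16 + U)
(T(4)*t(2, -5))*(-15) = (4**2*(16 + 2))*(-15) = (16*18)*(-15) = 288*(-15) = -4320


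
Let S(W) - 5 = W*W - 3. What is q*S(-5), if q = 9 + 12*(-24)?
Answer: -7533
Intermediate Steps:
S(W) = 2 + W**2 (S(W) = 5 + (W*W - 3) = 5 + (W**2 - 3) = 5 + (-3 + W**2) = 2 + W**2)
q = -279 (q = 9 - 288 = -279)
q*S(-5) = -279*(2 + (-5)**2) = -279*(2 + 25) = -279*27 = -7533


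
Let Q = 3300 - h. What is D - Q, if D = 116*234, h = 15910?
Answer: 39754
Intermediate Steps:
Q = -12610 (Q = 3300 - 1*15910 = 3300 - 15910 = -12610)
D = 27144
D - Q = 27144 - 1*(-12610) = 27144 + 12610 = 39754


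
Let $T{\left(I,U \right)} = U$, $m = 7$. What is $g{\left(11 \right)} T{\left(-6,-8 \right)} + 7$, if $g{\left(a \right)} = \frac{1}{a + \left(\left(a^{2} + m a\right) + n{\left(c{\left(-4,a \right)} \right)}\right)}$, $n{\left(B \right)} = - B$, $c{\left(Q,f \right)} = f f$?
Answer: $\frac{76}{11} \approx 6.9091$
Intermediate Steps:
$c{\left(Q,f \right)} = f^{2}$
$g{\left(a \right)} = \frac{1}{8 a}$ ($g{\left(a \right)} = \frac{1}{a + \left(\left(a^{2} + 7 a\right) - a^{2}\right)} = \frac{1}{a + 7 a} = \frac{1}{8 a}$)
$g{\left(11 \right)} T{\left(-6,-8 \right)} + 7 = \frac{1}{8 \cdot 11} \left(-8\right) + 7 = \frac{1}{8} \cdot \frac{1}{11} \left(-8\right) + 7 = \frac{1}{88} \left(-8\right) + 7 = - \frac{1}{11} + 7 = \frac{76}{11}$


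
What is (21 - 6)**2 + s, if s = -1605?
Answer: -1380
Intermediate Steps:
(21 - 6)**2 + s = (21 - 6)**2 - 1605 = 15**2 - 1605 = 225 - 1605 = -1380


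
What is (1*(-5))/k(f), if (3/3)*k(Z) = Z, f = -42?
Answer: 5/42 ≈ 0.11905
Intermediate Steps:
k(Z) = Z
(1*(-5))/k(f) = (1*(-5))/(-42) = -5*(-1/42) = 5/42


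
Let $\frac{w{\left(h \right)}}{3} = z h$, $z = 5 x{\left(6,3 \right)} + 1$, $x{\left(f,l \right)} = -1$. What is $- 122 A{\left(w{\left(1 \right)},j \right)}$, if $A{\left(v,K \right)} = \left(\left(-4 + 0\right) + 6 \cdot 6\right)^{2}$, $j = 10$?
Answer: $-124928$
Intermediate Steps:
$z = -4$ ($z = 5 \left(-1\right) + 1 = -5 + 1 = -4$)
$w{\left(h \right)} = - 12 h$ ($w{\left(h \right)} = 3 \left(- 4 h\right) = - 12 h$)
$A{\left(v,K \right)} = 1024$ ($A{\left(v,K \right)} = \left(-4 + 36\right)^{2} = 32^{2} = 1024$)
$- 122 A{\left(w{\left(1 \right)},j \right)} = \left(-122\right) 1024 = -124928$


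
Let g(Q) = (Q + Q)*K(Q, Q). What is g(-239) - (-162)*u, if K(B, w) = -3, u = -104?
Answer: -15414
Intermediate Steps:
g(Q) = -6*Q (g(Q) = (Q + Q)*(-3) = (2*Q)*(-3) = -6*Q)
g(-239) - (-162)*u = -6*(-239) - (-162)*(-104) = 1434 - 1*16848 = 1434 - 16848 = -15414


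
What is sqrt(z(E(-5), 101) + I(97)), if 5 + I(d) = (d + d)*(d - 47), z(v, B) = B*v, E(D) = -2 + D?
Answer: 2*sqrt(2247) ≈ 94.805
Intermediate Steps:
I(d) = -5 + 2*d*(-47 + d) (I(d) = -5 + (d + d)*(d - 47) = -5 + (2*d)*(-47 + d) = -5 + 2*d*(-47 + d))
sqrt(z(E(-5), 101) + I(97)) = sqrt(101*(-2 - 5) + (-5 - 94*97 + 2*97**2)) = sqrt(101*(-7) + (-5 - 9118 + 2*9409)) = sqrt(-707 + (-5 - 9118 + 18818)) = sqrt(-707 + 9695) = sqrt(8988) = 2*sqrt(2247)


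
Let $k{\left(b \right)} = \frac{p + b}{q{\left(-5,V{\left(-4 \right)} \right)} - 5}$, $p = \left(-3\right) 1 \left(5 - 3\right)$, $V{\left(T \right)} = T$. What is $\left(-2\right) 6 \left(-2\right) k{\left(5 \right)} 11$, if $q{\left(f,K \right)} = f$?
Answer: $\frac{132}{5} \approx 26.4$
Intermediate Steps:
$p = -6$ ($p = \left(-3\right) 2 = -6$)
$k{\left(b \right)} = \frac{3}{5} - \frac{b}{10}$ ($k{\left(b \right)} = \frac{-6 + b}{-5 - 5} = \frac{-6 + b}{-10} = \left(-6 + b\right) \left(- \frac{1}{10}\right) = \frac{3}{5} - \frac{b}{10}$)
$\left(-2\right) 6 \left(-2\right) k{\left(5 \right)} 11 = \left(-2\right) 6 \left(-2\right) \left(\frac{3}{5} - \frac{1}{2}\right) 11 = \left(-12\right) \left(-2\right) \left(\frac{3}{5} - \frac{1}{2}\right) 11 = 24 \cdot \frac{1}{10} \cdot 11 = \frac{12}{5} \cdot 11 = \frac{132}{5}$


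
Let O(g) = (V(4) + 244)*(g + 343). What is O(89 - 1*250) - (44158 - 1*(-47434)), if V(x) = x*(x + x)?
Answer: -41360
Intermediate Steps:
V(x) = 2*x**2 (V(x) = x*(2*x) = 2*x**2)
O(g) = 94668 + 276*g (O(g) = (2*4**2 + 244)*(g + 343) = (2*16 + 244)*(343 + g) = (32 + 244)*(343 + g) = 276*(343 + g) = 94668 + 276*g)
O(89 - 1*250) - (44158 - 1*(-47434)) = (94668 + 276*(89 - 1*250)) - (44158 - 1*(-47434)) = (94668 + 276*(89 - 250)) - (44158 + 47434) = (94668 + 276*(-161)) - 1*91592 = (94668 - 44436) - 91592 = 50232 - 91592 = -41360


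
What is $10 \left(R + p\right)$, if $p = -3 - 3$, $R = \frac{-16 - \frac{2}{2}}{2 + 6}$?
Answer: $- \frac{325}{4} \approx -81.25$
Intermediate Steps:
$R = - \frac{17}{8}$ ($R = \frac{-16 - 1}{8} = \left(-16 - 1\right) \frac{1}{8} = \left(-17\right) \frac{1}{8} = - \frac{17}{8} \approx -2.125$)
$p = -6$ ($p = -3 - 3 = -6$)
$10 \left(R + p\right) = 10 \left(- \frac{17}{8} - 6\right) = 10 \left(- \frac{65}{8}\right) = - \frac{325}{4}$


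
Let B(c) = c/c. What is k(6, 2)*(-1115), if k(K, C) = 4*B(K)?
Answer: -4460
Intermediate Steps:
B(c) = 1
k(K, C) = 4 (k(K, C) = 4*1 = 4)
k(6, 2)*(-1115) = 4*(-1115) = -4460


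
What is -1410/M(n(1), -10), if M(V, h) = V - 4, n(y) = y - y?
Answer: 705/2 ≈ 352.50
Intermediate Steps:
n(y) = 0
M(V, h) = -4 + V
-1410/M(n(1), -10) = -1410/(-4 + 0) = -1410/((-4*1)) = -1410/(-4) = -1410*(-1/4) = 705/2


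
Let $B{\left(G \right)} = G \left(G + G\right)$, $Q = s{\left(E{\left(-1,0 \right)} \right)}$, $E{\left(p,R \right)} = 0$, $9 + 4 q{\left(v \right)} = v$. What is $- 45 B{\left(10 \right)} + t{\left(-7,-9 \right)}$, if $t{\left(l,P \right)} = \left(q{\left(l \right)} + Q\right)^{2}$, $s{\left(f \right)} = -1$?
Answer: $-8975$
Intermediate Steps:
$q{\left(v \right)} = - \frac{9}{4} + \frac{v}{4}$
$Q = -1$
$B{\left(G \right)} = 2 G^{2}$ ($B{\left(G \right)} = G 2 G = 2 G^{2}$)
$t{\left(l,P \right)} = \left(- \frac{13}{4} + \frac{l}{4}\right)^{2}$ ($t{\left(l,P \right)} = \left(\left(- \frac{9}{4} + \frac{l}{4}\right) - 1\right)^{2} = \left(- \frac{13}{4} + \frac{l}{4}\right)^{2}$)
$- 45 B{\left(10 \right)} + t{\left(-7,-9 \right)} = - 45 \cdot 2 \cdot 10^{2} + \frac{\left(-13 - 7\right)^{2}}{16} = - 45 \cdot 2 \cdot 100 + \frac{\left(-20\right)^{2}}{16} = \left(-45\right) 200 + \frac{1}{16} \cdot 400 = -9000 + 25 = -8975$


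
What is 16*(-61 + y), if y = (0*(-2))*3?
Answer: -976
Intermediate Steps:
y = 0 (y = 0*3 = 0)
16*(-61 + y) = 16*(-61 + 0) = 16*(-61) = -976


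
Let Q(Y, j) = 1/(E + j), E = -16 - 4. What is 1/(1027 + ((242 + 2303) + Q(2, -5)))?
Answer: 25/89299 ≈ 0.00027996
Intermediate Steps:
E = -20
Q(Y, j) = 1/(-20 + j)
1/(1027 + ((242 + 2303) + Q(2, -5))) = 1/(1027 + ((242 + 2303) + 1/(-20 - 5))) = 1/(1027 + (2545 + 1/(-25))) = 1/(1027 + (2545 - 1/25)) = 1/(1027 + 63624/25) = 1/(89299/25) = 25/89299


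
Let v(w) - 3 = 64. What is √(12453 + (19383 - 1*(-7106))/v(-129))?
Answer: 2*√14419070/67 ≈ 113.35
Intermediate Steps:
v(w) = 67 (v(w) = 3 + 64 = 67)
√(12453 + (19383 - 1*(-7106))/v(-129)) = √(12453 + (19383 - 1*(-7106))/67) = √(12453 + (19383 + 7106)*(1/67)) = √(12453 + 26489*(1/67)) = √(12453 + 26489/67) = √(860840/67) = 2*√14419070/67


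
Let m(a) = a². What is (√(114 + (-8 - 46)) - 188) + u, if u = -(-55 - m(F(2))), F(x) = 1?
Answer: -132 + 2*√15 ≈ -124.25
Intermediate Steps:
u = 56 (u = -(-55 - 1*1²) = -(-55 - 1*1) = -(-55 - 1) = -1*(-56) = 56)
(√(114 + (-8 - 46)) - 188) + u = (√(114 + (-8 - 46)) - 188) + 56 = (√(114 - 54) - 188) + 56 = (√60 - 188) + 56 = (2*√15 - 188) + 56 = (-188 + 2*√15) + 56 = -132 + 2*√15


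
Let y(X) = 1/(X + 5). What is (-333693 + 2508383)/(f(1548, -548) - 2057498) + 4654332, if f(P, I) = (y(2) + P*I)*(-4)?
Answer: 21759060909067/4675011 ≈ 4.6543e+6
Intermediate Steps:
y(X) = 1/(5 + X)
f(P, I) = -4/7 - 4*I*P (f(P, I) = (1/(5 + 2) + P*I)*(-4) = (1/7 + I*P)*(-4) = (⅐ + I*P)*(-4) = -4/7 - 4*I*P)
(-333693 + 2508383)/(f(1548, -548) - 2057498) + 4654332 = (-333693 + 2508383)/((-4/7 - 4*(-548)*1548) - 2057498) + 4654332 = 2174690/((-4/7 + 3393216) - 2057498) + 4654332 = 2174690/(23752508/7 - 2057498) + 4654332 = 2174690/(9350022/7) + 4654332 = 2174690*(7/9350022) + 4654332 = 7611415/4675011 + 4654332 = 21759060909067/4675011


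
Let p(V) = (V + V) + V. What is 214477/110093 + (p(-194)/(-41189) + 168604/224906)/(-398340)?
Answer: 98929660947609268432/50781547124123766885 ≈ 1.9481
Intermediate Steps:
p(V) = 3*V (p(V) = 2*V + V = 3*V)
214477/110093 + (p(-194)/(-41189) + 168604/224906)/(-398340) = 214477/110093 + ((3*(-194))/(-41189) + 168604/224906)/(-398340) = 214477*(1/110093) + (-582*(-1/41189) + 168604*(1/224906))*(-1/398340) = 214477/110093 + (582/41189 + 84302/112453)*(-1/398340) = 214477/110093 + (3537762724/4631826617)*(-1/398340) = 214477/110093 - 884440681/461260453653945 = 98929660947609268432/50781547124123766885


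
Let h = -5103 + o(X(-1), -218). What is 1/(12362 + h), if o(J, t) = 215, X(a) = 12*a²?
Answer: 1/7474 ≈ 0.00013380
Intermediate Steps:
h = -4888 (h = -5103 + 215 = -4888)
1/(12362 + h) = 1/(12362 - 4888) = 1/7474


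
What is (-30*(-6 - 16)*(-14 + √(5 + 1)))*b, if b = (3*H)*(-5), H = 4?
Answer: 554400 - 39600*√6 ≈ 4.5740e+5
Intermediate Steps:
b = -60 (b = (3*4)*(-5) = 12*(-5) = -60)
(-30*(-6 - 16)*(-14 + √(5 + 1)))*b = -30*(-6 - 16)*(-14 + √(5 + 1))*(-60) = -(-660)*(-14 + √6)*(-60) = -30*(308 - 22*√6)*(-60) = (-9240 + 660*√6)*(-60) = 554400 - 39600*√6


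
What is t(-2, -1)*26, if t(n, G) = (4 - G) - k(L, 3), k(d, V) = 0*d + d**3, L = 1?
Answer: 104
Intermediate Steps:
k(d, V) = d**3 (k(d, V) = 0 + d**3 = d**3)
t(n, G) = 3 - G (t(n, G) = (4 - G) - 1*1**3 = (4 - G) - 1*1 = (4 - G) - 1 = 3 - G)
t(-2, -1)*26 = (3 - 1*(-1))*26 = (3 + 1)*26 = 4*26 = 104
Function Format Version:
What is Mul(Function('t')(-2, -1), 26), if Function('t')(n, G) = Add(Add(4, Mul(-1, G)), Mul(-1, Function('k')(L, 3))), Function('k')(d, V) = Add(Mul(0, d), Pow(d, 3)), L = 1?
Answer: 104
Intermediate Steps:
Function('k')(d, V) = Pow(d, 3) (Function('k')(d, V) = Add(0, Pow(d, 3)) = Pow(d, 3))
Function('t')(n, G) = Add(3, Mul(-1, G)) (Function('t')(n, G) = Add(Add(4, Mul(-1, G)), Mul(-1, Pow(1, 3))) = Add(Add(4, Mul(-1, G)), Mul(-1, 1)) = Add(Add(4, Mul(-1, G)), -1) = Add(3, Mul(-1, G)))
Mul(Function('t')(-2, -1), 26) = Mul(Add(3, Mul(-1, -1)), 26) = Mul(Add(3, 1), 26) = Mul(4, 26) = 104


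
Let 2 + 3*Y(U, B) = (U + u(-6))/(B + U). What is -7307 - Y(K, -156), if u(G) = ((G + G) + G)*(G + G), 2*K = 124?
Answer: -1030054/141 ≈ -7305.3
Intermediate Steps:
K = 62 (K = (½)*124 = 62)
u(G) = 6*G² (u(G) = (2*G + G)*(2*G) = (3*G)*(2*G) = 6*G²)
Y(U, B) = -⅔ + (216 + U)/(3*(B + U)) (Y(U, B) = -⅔ + ((U + 6*(-6)²)/(B + U))/3 = -⅔ + ((U + 6*36)/(B + U))/3 = -⅔ + ((U + 216)/(B + U))/3 = -⅔ + ((216 + U)/(B + U))/3 = -⅔ + (216 + U)/(3*(B + U)))
-7307 - Y(K, -156) = -7307 - (216 - 1*62 - 2*(-156))/(3*(-156 + 62)) = -7307 - (216 - 62 + 312)/(3*(-94)) = -7307 - (-1)*466/(3*94) = -7307 - 1*(-233/141) = -7307 + 233/141 = -1030054/141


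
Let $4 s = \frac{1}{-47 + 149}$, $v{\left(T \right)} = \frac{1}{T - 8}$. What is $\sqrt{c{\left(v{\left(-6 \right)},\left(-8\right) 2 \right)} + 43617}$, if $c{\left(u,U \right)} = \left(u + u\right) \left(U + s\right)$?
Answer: $\frac{\sqrt{88947748806}}{1428} \approx 208.85$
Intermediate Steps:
$v{\left(T \right)} = \frac{1}{-8 + T}$
$s = \frac{1}{408}$ ($s = \frac{1}{4 \left(-47 + 149\right)} = \frac{1}{4 \cdot 102} = \frac{1}{4} \cdot \frac{1}{102} = \frac{1}{408} \approx 0.002451$)
$c{\left(u,U \right)} = 2 u \left(\frac{1}{408} + U\right)$ ($c{\left(u,U \right)} = \left(u + u\right) \left(U + \frac{1}{408}\right) = 2 u \left(\frac{1}{408} + U\right)$)
$\sqrt{c{\left(v{\left(-6 \right)},\left(-8\right) 2 \right)} + 43617} = \sqrt{\frac{1 + 408 \left(\left(-8\right) 2\right)}{204 \left(-8 - 6\right)} + 43617} = \sqrt{\frac{1 + 408 \left(-16\right)}{204 \left(-14\right)} + 43617} = \sqrt{\frac{1}{204} \left(- \frac{1}{14}\right) \left(1 - 6528\right) + 43617} = \sqrt{\frac{1}{204} \left(- \frac{1}{14}\right) \left(-6527\right) + 43617} = \sqrt{\frac{6527}{2856} + 43617} = \sqrt{\frac{124576679}{2856}} = \frac{\sqrt{88947748806}}{1428}$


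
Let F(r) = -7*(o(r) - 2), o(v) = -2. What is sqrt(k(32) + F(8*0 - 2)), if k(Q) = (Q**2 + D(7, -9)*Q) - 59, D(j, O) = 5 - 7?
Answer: sqrt(929) ≈ 30.479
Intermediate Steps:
D(j, O) = -2
k(Q) = -59 + Q**2 - 2*Q (k(Q) = (Q**2 - 2*Q) - 59 = -59 + Q**2 - 2*Q)
F(r) = 28 (F(r) = -7*(-2 - 2) = -7*(-4) = 28)
sqrt(k(32) + F(8*0 - 2)) = sqrt((-59 + 32**2 - 2*32) + 28) = sqrt((-59 + 1024 - 64) + 28) = sqrt(901 + 28) = sqrt(929)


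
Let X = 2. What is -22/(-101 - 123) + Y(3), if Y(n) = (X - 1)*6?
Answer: 683/112 ≈ 6.0982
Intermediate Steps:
Y(n) = 6 (Y(n) = (2 - 1)*6 = 1*6 = 6)
-22/(-101 - 123) + Y(3) = -22/(-101 - 123) + 6 = -22/(-224) + 6 = -1/224*(-22) + 6 = 11/112 + 6 = 683/112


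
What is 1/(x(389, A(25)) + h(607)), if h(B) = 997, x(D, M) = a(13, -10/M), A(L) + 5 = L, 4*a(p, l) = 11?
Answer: 4/3999 ≈ 0.0010002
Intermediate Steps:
a(p, l) = 11/4 (a(p, l) = (¼)*11 = 11/4)
A(L) = -5 + L
x(D, M) = 11/4
1/(x(389, A(25)) + h(607)) = 1/(11/4 + 997) = 1/(3999/4) = 4/3999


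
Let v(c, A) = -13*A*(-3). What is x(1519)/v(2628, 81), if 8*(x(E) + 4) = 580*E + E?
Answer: 294169/8424 ≈ 34.920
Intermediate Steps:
v(c, A) = 39*A
x(E) = -4 + 581*E/8 (x(E) = -4 + (580*E + E)/8 = -4 + (581*E)/8 = -4 + 581*E/8)
x(1519)/v(2628, 81) = (-4 + (581/8)*1519)/((39*81)) = (-4 + 882539/8)/3159 = (882507/8)*(1/3159) = 294169/8424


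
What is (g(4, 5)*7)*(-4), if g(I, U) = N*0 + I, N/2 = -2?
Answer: -112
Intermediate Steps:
N = -4 (N = 2*(-2) = -4)
g(I, U) = I (g(I, U) = -4*0 + I = 0 + I = I)
(g(4, 5)*7)*(-4) = (4*7)*(-4) = 28*(-4) = -112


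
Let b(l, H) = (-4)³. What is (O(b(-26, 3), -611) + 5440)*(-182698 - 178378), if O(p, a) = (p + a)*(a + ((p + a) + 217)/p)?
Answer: -1193094851245/8 ≈ -1.4914e+11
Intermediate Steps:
b(l, H) = -64
O(p, a) = (a + p)*(a + (217 + a + p)/p) (O(p, a) = (a + p)*(a + ((a + p) + 217)/p) = (a + p)*(a + (217 + a + p)/p))
(O(b(-26, 3), -611) + 5440)*(-182698 - 178378) = (((-611)² + 217*(-611) - 64*(217 - 64 + (-611)² + 2*(-611) - 611*(-64)))/(-64) + 5440)*(-182698 - 178378) = (-(373321 - 132587 - 64*(217 - 64 + 373321 - 1222 + 39104))/64 + 5440)*(-361076) = (-(373321 - 132587 - 64*411356)/64 + 5440)*(-361076) = (-(373321 - 132587 - 26326784)/64 + 5440)*(-361076) = (-1/64*(-26086050) + 5440)*(-361076) = (13043025/32 + 5440)*(-361076) = (13217105/32)*(-361076) = -1193094851245/8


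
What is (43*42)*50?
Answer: 90300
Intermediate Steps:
(43*42)*50 = 1806*50 = 90300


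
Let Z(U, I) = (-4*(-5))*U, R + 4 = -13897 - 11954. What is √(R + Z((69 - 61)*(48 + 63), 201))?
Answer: I*√8095 ≈ 89.972*I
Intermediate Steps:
R = -25855 (R = -4 + (-13897 - 11954) = -4 - 25851 = -25855)
Z(U, I) = 20*U
√(R + Z((69 - 61)*(48 + 63), 201)) = √(-25855 + 20*((69 - 61)*(48 + 63))) = √(-25855 + 20*(8*111)) = √(-25855 + 20*888) = √(-25855 + 17760) = √(-8095) = I*√8095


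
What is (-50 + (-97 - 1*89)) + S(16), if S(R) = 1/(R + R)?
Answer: -7551/32 ≈ -235.97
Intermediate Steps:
S(R) = 1/(2*R)
(-50 + (-97 - 1*89)) + S(16) = (-50 + (-97 - 1*89)) + (1/2)/16 = (-50 + (-97 - 89)) + (1/2)*(1/16) = (-50 - 186) + 1/32 = -236 + 1/32 = -7551/32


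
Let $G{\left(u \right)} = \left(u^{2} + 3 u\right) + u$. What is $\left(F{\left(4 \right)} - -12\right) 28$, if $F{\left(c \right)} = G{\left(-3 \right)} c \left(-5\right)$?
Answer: $2016$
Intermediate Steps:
$G{\left(u \right)} = u^{2} + 4 u$
$F{\left(c \right)} = 15 c$ ($F{\left(c \right)} = - 3 \left(4 - 3\right) c \left(-5\right) = \left(-3\right) 1 c \left(-5\right) = - 3 c \left(-5\right) = 15 c$)
$\left(F{\left(4 \right)} - -12\right) 28 = \left(15 \cdot 4 - -12\right) 28 = \left(60 + \left(-8 + 20\right)\right) 28 = \left(60 + 12\right) 28 = 72 \cdot 28 = 2016$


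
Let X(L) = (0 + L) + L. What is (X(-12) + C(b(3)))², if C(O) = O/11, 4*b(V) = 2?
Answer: 277729/484 ≈ 573.82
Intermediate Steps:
b(V) = ½ (b(V) = (¼)*2 = ½)
X(L) = 2*L (X(L) = L + L = 2*L)
C(O) = O/11 (C(O) = O*(1/11) = O/11)
(X(-12) + C(b(3)))² = (2*(-12) + (1/11)*(½))² = (-24 + 1/22)² = (-527/22)² = 277729/484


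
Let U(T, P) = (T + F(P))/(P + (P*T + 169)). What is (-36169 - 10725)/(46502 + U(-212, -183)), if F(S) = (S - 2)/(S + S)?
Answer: -665623377528/660059169017 ≈ -1.0084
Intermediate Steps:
F(S) = (-2 + S)/(2*S) (F(S) = (-2 + S)/((2*S)) = (-2 + S)*(1/(2*S)) = (-2 + S)/(2*S))
U(T, P) = (T + (-2 + P)/(2*P))/(169 + P + P*T) (U(T, P) = (T + (-2 + P)/(2*P))/(P + (P*T + 169)) = (T + (-2 + P)/(2*P))/(P + (169 + P*T)) = (T + (-2 + P)/(2*P))/(169 + P + P*T))
(-36169 - 10725)/(46502 + U(-212, -183)) = (-36169 - 10725)/(46502 + (-1 + (1/2)*(-183) - 183*(-212))/((-183)*(169 - 183 - 183*(-212)))) = -46894/(46502 - (-1 - 183/2 + 38796)/(183*(169 - 183 + 38796))) = -46894/(46502 - 1/183*77407/2/38782) = -46894/(46502 - 1/183*1/38782*77407/2) = -46894/(46502 - 77407/14194212) = -46894/660059169017/14194212 = -46894*14194212/660059169017 = -665623377528/660059169017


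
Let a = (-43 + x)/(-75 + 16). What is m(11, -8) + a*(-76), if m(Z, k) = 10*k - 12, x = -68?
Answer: -13864/59 ≈ -234.98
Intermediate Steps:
m(Z, k) = -12 + 10*k
a = 111/59 (a = (-43 - 68)/(-75 + 16) = -111/(-59) = -111*(-1/59) = 111/59 ≈ 1.8814)
m(11, -8) + a*(-76) = (-12 + 10*(-8)) + (111/59)*(-76) = (-12 - 80) - 8436/59 = -92 - 8436/59 = -13864/59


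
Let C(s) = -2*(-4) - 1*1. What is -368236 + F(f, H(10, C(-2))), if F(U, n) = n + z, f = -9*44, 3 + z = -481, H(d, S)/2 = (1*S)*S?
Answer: -368622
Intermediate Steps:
C(s) = 7 (C(s) = 8 - 1 = 7)
H(d, S) = 2*S² (H(d, S) = 2*((1*S)*S) = 2*(S*S) = 2*S²)
z = -484 (z = -3 - 481 = -484)
f = -396
F(U, n) = -484 + n (F(U, n) = n - 484 = -484 + n)
-368236 + F(f, H(10, C(-2))) = -368236 + (-484 + 2*7²) = -368236 + (-484 + 2*49) = -368236 + (-484 + 98) = -368236 - 386 = -368622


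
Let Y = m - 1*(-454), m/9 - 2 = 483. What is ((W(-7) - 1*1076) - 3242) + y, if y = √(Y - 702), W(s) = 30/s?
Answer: -30256/7 + √4117 ≈ -4258.1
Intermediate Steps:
m = 4365 (m = 18 + 9*483 = 18 + 4347 = 4365)
Y = 4819 (Y = 4365 - 1*(-454) = 4365 + 454 = 4819)
y = √4117 (y = √(4819 - 702) = √4117 ≈ 64.164)
((W(-7) - 1*1076) - 3242) + y = ((30/(-7) - 1*1076) - 3242) + √4117 = ((30*(-⅐) - 1076) - 3242) + √4117 = ((-30/7 - 1076) - 3242) + √4117 = (-7562/7 - 3242) + √4117 = -30256/7 + √4117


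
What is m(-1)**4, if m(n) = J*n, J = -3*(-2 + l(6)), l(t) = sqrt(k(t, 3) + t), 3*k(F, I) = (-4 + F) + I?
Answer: (6 - sqrt(69))**4 ≈ 28.308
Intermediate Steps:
k(F, I) = -4/3 + F/3 + I/3 (k(F, I) = ((-4 + F) + I)/3 = (-4 + F + I)/3 = -4/3 + F/3 + I/3)
l(t) = sqrt(-1/3 + 4*t/3) (l(t) = sqrt((-4/3 + t/3 + (1/3)*3) + t) = sqrt((-4/3 + t/3 + 1) + t) = sqrt((-1/3 + t/3) + t) = sqrt(-1/3 + 4*t/3))
J = 6 - sqrt(69) (J = -3*(-2 + sqrt(-3 + 12*6)/3) = -3*(-2 + sqrt(-3 + 72)/3) = -3*(-2 + sqrt(69)/3) = 6 - sqrt(69) ≈ -2.3066)
m(n) = n*(6 - sqrt(69)) (m(n) = (6 - sqrt(69))*n = n*(6 - sqrt(69)))
m(-1)**4 = (-(6 - sqrt(69)))**4 = (-6 + sqrt(69))**4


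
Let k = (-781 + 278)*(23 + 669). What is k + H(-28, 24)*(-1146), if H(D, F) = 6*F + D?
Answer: -481012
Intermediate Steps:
k = -348076 (k = -503*692 = -348076)
H(D, F) = D + 6*F
k + H(-28, 24)*(-1146) = -348076 + (-28 + 6*24)*(-1146) = -348076 + (-28 + 144)*(-1146) = -348076 + 116*(-1146) = -348076 - 132936 = -481012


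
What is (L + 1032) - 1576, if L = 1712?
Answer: 1168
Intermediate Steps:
(L + 1032) - 1576 = (1712 + 1032) - 1576 = 2744 - 1576 = 1168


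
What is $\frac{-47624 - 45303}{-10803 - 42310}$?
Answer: $\frac{92927}{53113} \approx 1.7496$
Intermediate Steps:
$\frac{-47624 - 45303}{-10803 - 42310} = - \frac{92927}{-53113} = \left(-92927\right) \left(- \frac{1}{53113}\right) = \frac{92927}{53113}$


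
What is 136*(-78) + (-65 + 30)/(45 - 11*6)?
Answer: -31819/3 ≈ -10606.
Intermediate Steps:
136*(-78) + (-65 + 30)/(45 - 11*6) = -10608 - 35/(45 - 66) = -10608 - 35/(-21) = -10608 - 35*(-1/21) = -10608 + 5/3 = -31819/3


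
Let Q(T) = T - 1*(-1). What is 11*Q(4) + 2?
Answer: 57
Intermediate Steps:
Q(T) = 1 + T (Q(T) = T + 1 = 1 + T)
11*Q(4) + 2 = 11*(1 + 4) + 2 = 11*5 + 2 = 55 + 2 = 57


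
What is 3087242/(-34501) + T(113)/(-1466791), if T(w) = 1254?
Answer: -4528382044676/50605756291 ≈ -89.484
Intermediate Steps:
3087242/(-34501) + T(113)/(-1466791) = 3087242/(-34501) + 1254/(-1466791) = 3087242*(-1/34501) + 1254*(-1/1466791) = -3087242/34501 - 1254/1466791 = -4528382044676/50605756291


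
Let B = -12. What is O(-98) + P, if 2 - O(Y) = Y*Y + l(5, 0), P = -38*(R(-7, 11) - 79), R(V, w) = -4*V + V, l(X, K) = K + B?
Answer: -7386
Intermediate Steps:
l(X, K) = -12 + K (l(X, K) = K - 12 = -12 + K)
R(V, w) = -3*V
P = 2204 (P = -38*(-3*(-7) - 79) = -38*(21 - 79) = -38*(-58) = 2204)
O(Y) = 14 - Y**2 (O(Y) = 2 - (Y*Y + (-12 + 0)) = 2 - (Y**2 - 12) = 2 - (-12 + Y**2) = 2 + (12 - Y**2) = 14 - Y**2)
O(-98) + P = (14 - 1*(-98)**2) + 2204 = (14 - 1*9604) + 2204 = (14 - 9604) + 2204 = -9590 + 2204 = -7386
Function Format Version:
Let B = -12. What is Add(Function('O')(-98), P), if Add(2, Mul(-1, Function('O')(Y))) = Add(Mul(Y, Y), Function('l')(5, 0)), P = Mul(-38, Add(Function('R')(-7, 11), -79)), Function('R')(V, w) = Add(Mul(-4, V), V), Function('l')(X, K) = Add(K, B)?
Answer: -7386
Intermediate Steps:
Function('l')(X, K) = Add(-12, K) (Function('l')(X, K) = Add(K, -12) = Add(-12, K))
Function('R')(V, w) = Mul(-3, V)
P = 2204 (P = Mul(-38, Add(Mul(-3, -7), -79)) = Mul(-38, Add(21, -79)) = Mul(-38, -58) = 2204)
Function('O')(Y) = Add(14, Mul(-1, Pow(Y, 2))) (Function('O')(Y) = Add(2, Mul(-1, Add(Mul(Y, Y), Add(-12, 0)))) = Add(2, Mul(-1, Add(Pow(Y, 2), -12))) = Add(2, Mul(-1, Add(-12, Pow(Y, 2)))) = Add(2, Add(12, Mul(-1, Pow(Y, 2)))) = Add(14, Mul(-1, Pow(Y, 2))))
Add(Function('O')(-98), P) = Add(Add(14, Mul(-1, Pow(-98, 2))), 2204) = Add(Add(14, Mul(-1, 9604)), 2204) = Add(Add(14, -9604), 2204) = Add(-9590, 2204) = -7386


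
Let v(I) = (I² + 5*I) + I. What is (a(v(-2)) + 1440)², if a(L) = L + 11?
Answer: 2082249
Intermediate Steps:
v(I) = I² + 6*I
a(L) = 11 + L
(a(v(-2)) + 1440)² = ((11 - 2*(6 - 2)) + 1440)² = ((11 - 2*4) + 1440)² = ((11 - 8) + 1440)² = (3 + 1440)² = 1443² = 2082249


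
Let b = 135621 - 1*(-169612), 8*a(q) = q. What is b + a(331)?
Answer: 2442195/8 ≈ 3.0527e+5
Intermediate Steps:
a(q) = q/8
b = 305233 (b = 135621 + 169612 = 305233)
b + a(331) = 305233 + (⅛)*331 = 305233 + 331/8 = 2442195/8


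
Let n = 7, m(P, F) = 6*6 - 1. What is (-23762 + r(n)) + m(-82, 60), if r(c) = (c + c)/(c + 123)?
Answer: -1542248/65 ≈ -23727.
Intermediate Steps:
m(P, F) = 35 (m(P, F) = 36 - 1 = 35)
r(c) = 2*c/(123 + c) (r(c) = (2*c)/(123 + c) = 2*c/(123 + c))
(-23762 + r(n)) + m(-82, 60) = (-23762 + 2*7/(123 + 7)) + 35 = (-23762 + 2*7/130) + 35 = (-23762 + 2*7*(1/130)) + 35 = (-23762 + 7/65) + 35 = -1544523/65 + 35 = -1542248/65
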